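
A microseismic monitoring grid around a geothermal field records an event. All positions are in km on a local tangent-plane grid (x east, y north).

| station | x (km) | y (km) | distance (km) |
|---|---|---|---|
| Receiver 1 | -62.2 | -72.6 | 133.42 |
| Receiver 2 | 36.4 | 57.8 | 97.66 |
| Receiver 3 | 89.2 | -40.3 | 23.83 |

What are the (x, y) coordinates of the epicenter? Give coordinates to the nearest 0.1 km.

Circle about each station: (x + 62.2)² + (y + 72.6)² = 133.42²; (x − 36.4)² + (y − 57.8)² = 97.66²; (x − 89.2)² + (y + 40.3)² = 23.83².
Subtracting pairs of circle equations eliminates x²+y² and gives linear equations (the radical axes):
197.2 x + 260.8 y = 3789.62
302.8 x + 64.6 y = 17674.16
Solving the 2×2 system: x ≈ 65.9, y ≈ -35.3 km.

65.9 km east, -35.3 km north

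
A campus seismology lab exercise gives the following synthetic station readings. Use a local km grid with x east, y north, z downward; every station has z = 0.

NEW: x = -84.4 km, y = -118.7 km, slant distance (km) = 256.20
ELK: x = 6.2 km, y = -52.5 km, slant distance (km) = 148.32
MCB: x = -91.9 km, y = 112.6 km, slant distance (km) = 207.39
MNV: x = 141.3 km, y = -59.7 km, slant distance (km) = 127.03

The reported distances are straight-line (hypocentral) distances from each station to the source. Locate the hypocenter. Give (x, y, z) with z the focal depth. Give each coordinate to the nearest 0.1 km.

x ≈ 101.2 km, y ≈ 52.0 km, depth ≈ 45.3 km

Each station gives a sphere (x−x_i)² + (y−y_i)² + z² = d_i² (stations at z=0).
Subtracting the NEW sphere from ELK and MCB: z² cancels, leaving linear equations in x and y:
181.2 x + 132.4 y = 25221.26
-15.0 x + 462.6 y = 22539.15
Solving: x ≈ 101.192, y ≈ 52.004 km (keep extra digits for the depth step; rounded: 101.2, 52.0).
Then from the NEW sphere: z² = 256.20² − (x + 84.4)² − (y + 118.7)² with x = 101.192, y = 52.004, so z ≈ 45.323 ≈ 45.3 km.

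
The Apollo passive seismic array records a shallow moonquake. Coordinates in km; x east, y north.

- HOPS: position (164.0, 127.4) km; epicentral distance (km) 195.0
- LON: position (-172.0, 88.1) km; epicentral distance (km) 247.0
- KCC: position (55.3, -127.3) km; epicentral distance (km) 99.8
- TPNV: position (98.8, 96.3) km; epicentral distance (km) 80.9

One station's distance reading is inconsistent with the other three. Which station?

TPNV

Solve using three stations at a time. Using HOPS, LON, KCC (subtract circle equations pairwise → linear system) gives (x, y) ≈ (46.1, -27.9).
Distances from that point to each station vs reported:
  HOPS: calculated 195.0 vs reported 195.0 → residual 0.0 km
  LON: calculated 247.0 vs reported 247.0 → residual 0.0 km
  KCC: calculated 99.8 vs reported 99.8 → residual 0.0 km
  TPNV: calculated 134.9 vs reported 80.9 → residual 54.0 km
HOPS, LON, KCC are mutually consistent (residuals ≈ 0); TPNV is off by 54.0 km.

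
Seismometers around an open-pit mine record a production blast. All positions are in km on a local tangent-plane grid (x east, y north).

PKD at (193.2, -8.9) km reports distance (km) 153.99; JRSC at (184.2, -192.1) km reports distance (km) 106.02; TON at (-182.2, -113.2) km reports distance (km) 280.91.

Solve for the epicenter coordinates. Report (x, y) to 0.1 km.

x ≈ 98.2 km, y ≈ -130.1 km

Circle about each station: (x − 193.2)² + (y + 8.9)² = 153.99²; (x − 184.2)² + (y + 192.1)² = 106.02²; (x + 182.2)² + (y + 113.2)² = 280.91².
Subtracting pairs of circle equations eliminates x²+y² and gives linear equations (the radical axes):
-18.0 x − 366.4 y = 45899.28
-750.8 x − 208.6 y = -46591.88
Solving the 2×2 system: x ≈ 98.2, y ≈ -130.1 km.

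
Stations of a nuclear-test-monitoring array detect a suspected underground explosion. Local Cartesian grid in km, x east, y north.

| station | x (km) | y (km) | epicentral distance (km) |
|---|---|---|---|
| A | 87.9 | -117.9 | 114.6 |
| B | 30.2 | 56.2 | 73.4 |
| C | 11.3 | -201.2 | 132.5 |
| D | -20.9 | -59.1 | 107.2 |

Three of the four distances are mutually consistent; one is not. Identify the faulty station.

C

Solve using three stations at a time. Using A, B, D (subtract circle equations pairwise → linear system) gives (x, y) ≈ (71.3, -4.5).
Distances from that point to each station vs reported:
  A: calculated 114.6 vs reported 114.6 → residual 0.0 km
  B: calculated 73.4 vs reported 73.4 → residual 0.0 km
  C: calculated 205.6 vs reported 132.5 → residual 73.1 km
  D: calculated 107.2 vs reported 107.2 → residual 0.0 km
A, B, D are mutually consistent (residuals ≈ 0); C is off by 73.1 km.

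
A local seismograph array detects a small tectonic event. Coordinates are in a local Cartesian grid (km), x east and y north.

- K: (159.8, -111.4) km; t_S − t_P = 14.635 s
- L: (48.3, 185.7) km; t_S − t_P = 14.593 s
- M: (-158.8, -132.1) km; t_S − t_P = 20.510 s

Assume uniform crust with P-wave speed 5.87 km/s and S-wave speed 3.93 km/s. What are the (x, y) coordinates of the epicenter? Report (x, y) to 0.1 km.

Distance from S−P lag: d = Δt · v_P v_S / (v_P − v_S) = Δt · (5.87·3.93)/(5.87−3.93) ≈ 11.8913·Δt.
So d_K = 174.03, d_L = 173.53, d_M = 243.89 km.
Circle about each station: (x − 159.8)² + (y + 111.4)² = 174.03²; (x − 48.3)² + (y − 185.7)² = 173.53²; (x + 158.8)² + (y + 132.1)² = 243.89².
Subtracting the K equation from the L and M equations removes the quadratic terms:
-223.0 x + 594.2 y = -954.84
-637.2 x − 41.4 y = -24474.04
Solving the 2×2 system: x ≈ 37.6, y ≈ 12.5 km.
Check against K (with the unrounded x, y): √((x − 159.8)²+(y + 111.4)²) = 174.03 ≈ 174.03 km. ✓

37.6 km east, 12.5 km north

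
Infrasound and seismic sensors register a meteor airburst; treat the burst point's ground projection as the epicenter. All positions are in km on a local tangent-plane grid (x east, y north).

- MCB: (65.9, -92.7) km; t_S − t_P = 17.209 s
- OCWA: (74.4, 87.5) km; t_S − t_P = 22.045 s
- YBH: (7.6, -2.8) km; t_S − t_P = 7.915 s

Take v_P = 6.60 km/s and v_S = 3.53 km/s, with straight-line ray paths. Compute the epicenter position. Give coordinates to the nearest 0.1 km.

Distance from S−P lag: d = Δt · v_P v_S / (v_P − v_S) = Δt · (6.60·3.53)/(6.60−3.53) ≈ 7.5889·Δt.
So d_MCB = 130.60, d_OCWA = 167.30, d_YBH = 60.07 km.
Circle about each station: (x − 65.9)² + (y + 92.7)² = 130.60²; (x − 74.4)² + (y − 87.5)² = 167.30²; (x − 7.6)² + (y + 2.8)² = 60.07².
Subtracting the MCB equation from the OCWA and YBH equations removes the quadratic terms:
17.0 x + 360.4 y = -10677.42
-116.6 x + 179.8 y = 577.46
Solving the 2×2 system: x ≈ -47.2, y ≈ -27.4 km.

x ≈ -47.2 km, y ≈ -27.4 km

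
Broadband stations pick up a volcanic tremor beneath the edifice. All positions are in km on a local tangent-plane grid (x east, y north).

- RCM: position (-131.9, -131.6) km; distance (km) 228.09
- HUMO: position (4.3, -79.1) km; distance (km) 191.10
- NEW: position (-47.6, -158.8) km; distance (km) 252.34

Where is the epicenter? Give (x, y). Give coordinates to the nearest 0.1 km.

x ≈ -82.6 km, y ≈ 91.1 km

Circle about each station: (x + 131.9)² + (y + 131.6)² = 228.09²; (x − 4.3)² + (y + 79.1)² = 191.10²; (x + 47.6)² + (y + 158.8)² = 252.34².
Subtracting pairs of circle equations eliminates x²+y² and gives linear equations (the radical axes):
272.4 x + 105.0 y = -12935.03
168.6 x − 54.4 y = -18883.40
Solving the 2×2 system: x ≈ -82.6, y ≈ 91.1 km.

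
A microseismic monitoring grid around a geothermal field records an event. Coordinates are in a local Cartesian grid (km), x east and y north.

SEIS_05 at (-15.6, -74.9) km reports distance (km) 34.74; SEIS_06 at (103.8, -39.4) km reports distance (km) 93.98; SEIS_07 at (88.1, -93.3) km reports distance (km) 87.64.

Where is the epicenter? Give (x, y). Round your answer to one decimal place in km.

Circle about each station: (x + 15.6)² + (y + 74.9)² = 34.74²; (x − 103.8)² + (y + 39.4)² = 93.98²; (x − 88.1)² + (y + 93.3)² = 87.64².
Subtracting pairs of circle equations eliminates x²+y² and gives linear equations (the radical axes):
238.8 x + 71.0 y = -1151.94
207.4 x − 36.8 y = 4139.23
Solving the 2×2 system: x ≈ 10.7, y ≈ -52.2 km.
Check against SEIS_05 (with the unrounded x, y): √((x + 15.6)²+(y + 74.9)²) = 34.74 ≈ 34.74 km. ✓

(10.7, -52.2)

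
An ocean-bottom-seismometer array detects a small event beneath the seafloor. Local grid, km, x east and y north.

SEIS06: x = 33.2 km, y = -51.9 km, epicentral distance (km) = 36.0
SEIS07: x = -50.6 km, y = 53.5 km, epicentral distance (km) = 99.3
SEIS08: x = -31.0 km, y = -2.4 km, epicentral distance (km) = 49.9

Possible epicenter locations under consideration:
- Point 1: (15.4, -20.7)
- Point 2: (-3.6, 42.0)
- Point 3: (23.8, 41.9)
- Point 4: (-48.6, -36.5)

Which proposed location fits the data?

Point 1

For each candidate, compare |candidate − station| to the reported distance:
Point 1: residuals SEIS06 0.1, SEIS07 0.0, SEIS08 0.0 → max 0.1 km
Point 2: residuals SEIS06 64.9, SEIS07 50.9, SEIS08 2.3 → max 64.9 km
Point 3: residuals SEIS06 58.3, SEIS07 24.0, SEIS08 20.6 → max 58.3 km
Point 4: residuals SEIS06 47.2, SEIS07 9.3, SEIS08 11.5 → max 47.2 km
Only Point 1 has all residuals ≈ 0.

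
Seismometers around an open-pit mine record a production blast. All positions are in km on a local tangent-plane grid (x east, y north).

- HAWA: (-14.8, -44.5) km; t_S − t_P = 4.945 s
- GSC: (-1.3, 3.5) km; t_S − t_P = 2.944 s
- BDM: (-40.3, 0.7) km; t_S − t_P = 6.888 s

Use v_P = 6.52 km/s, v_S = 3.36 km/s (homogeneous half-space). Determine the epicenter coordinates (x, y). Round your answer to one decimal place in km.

Distance from S−P lag: d = Δt · v_P v_S / (v_P − v_S) = Δt · (6.52·3.36)/(6.52−3.36) ≈ 6.9327·Δt.
So d_HAWA = 34.28, d_GSC = 20.41, d_BDM = 47.75 km.
Circle about each station: (x + 14.8)² + (y + 44.5)² = 34.28²; (x + 1.3)² + (y − 3.5)² = 20.41²; (x + 40.3)² + (y − 0.7)² = 47.75².
Subtracting the HAWA equation from the GSC and BDM equations removes the quadratic terms:
27.0 x + 96.0 y = -1426.80
-51.0 x + 90.4 y = -1679.65
Solving the 2×2 system: x ≈ 4.4, y ≈ -16.1 km.
Check against HAWA (with the unrounded x, y): √((x + 14.8)²+(y + 44.5)²) = 34.28 ≈ 34.28 km. ✓

x ≈ 4.4 km, y ≈ -16.1 km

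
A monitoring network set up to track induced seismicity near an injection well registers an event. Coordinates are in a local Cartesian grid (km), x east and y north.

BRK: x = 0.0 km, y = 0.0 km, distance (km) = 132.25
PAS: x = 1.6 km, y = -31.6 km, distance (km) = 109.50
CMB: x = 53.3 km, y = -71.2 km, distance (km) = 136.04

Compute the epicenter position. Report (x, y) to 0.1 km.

Circle about each station: x² + y² = 132.25²; (x − 1.6)² + (y + 31.6)² = 109.50²; (x − 53.3)² + (y + 71.2)² = 136.04².
Subtracting the BRK equation from the PAS and CMB equations removes the quadratic terms:
3.2 x − 63.2 y = 6500.93
106.6 x − 142.4 y = 6893.51
Solving the 2×2 system: x ≈ -78.0, y ≈ -106.8 km.
Check against BRK (with the unrounded x, y): √(x²+y²) = 132.27 ≈ 132.25 km. ✓

x ≈ -78.0 km, y ≈ -106.8 km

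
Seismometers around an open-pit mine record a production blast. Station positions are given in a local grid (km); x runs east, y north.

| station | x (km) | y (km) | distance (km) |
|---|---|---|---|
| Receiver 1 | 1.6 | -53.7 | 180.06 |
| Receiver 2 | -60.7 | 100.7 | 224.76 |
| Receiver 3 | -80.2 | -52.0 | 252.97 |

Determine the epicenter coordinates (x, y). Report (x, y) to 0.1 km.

Circle about each station: (x − 1.6)² + (y + 53.7)² = 180.06²; (x + 60.7)² + (y − 100.7)² = 224.76²; (x + 80.2)² + (y + 52.0)² = 252.97².
Subtracting the Receiver 1 equation from the Receiver 2 and Receiver 3 equations removes the quadratic terms:
-124.6 x + 308.8 y = -7156.72
-163.6 x + 3.4 y = -25322.43
Solving the 2×2 system: x ≈ 155.6, y ≈ 39.6 km.
Check against Receiver 1 (with the unrounded x, y): √((x − 1.6)²+(y + 53.7)²) = 180.07 ≈ 180.06 km. ✓

155.6 km east, 39.6 km north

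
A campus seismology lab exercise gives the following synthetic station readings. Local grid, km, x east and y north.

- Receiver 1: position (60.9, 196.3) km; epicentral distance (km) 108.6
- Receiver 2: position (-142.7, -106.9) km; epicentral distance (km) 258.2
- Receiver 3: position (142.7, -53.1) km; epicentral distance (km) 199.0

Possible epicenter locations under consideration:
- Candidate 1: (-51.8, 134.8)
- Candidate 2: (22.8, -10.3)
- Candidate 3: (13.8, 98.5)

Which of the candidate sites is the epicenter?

For each candidate, compare |candidate − station| to the reported distance:
Candidate 1: residuals Receiver 1 19.8, Receiver 2 0.0, Receiver 3 71.4 → max 71.4 km
Candidate 2: residuals Receiver 1 101.5, Receiver 2 66.6, Receiver 3 71.7 → max 101.5 km
Candidate 3: residuals Receiver 1 0.0, Receiver 2 0.0, Receiver 3 0.0 → max 0.0 km
Only Candidate 3 has all residuals ≈ 0.

Candidate 3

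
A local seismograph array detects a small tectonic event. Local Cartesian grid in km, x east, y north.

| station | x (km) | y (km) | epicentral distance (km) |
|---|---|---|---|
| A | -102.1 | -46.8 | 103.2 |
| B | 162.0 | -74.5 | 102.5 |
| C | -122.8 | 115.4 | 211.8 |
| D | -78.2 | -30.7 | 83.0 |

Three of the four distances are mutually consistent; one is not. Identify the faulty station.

B

Solve using three stations at a time. Using A, C, D (subtract circle equations pairwise → linear system) gives (x, y) ≈ (0.6, -56.7).
Distances from that point to each station vs reported:
  A: calculated 103.2 vs reported 103.2 → residual 0.0 km
  B: calculated 162.3 vs reported 102.5 → residual 59.8 km
  C: calculated 211.8 vs reported 211.8 → residual 0.0 km
  D: calculated 83.0 vs reported 83.0 → residual 0.0 km
A, C, D are mutually consistent (residuals ≈ 0); B is off by 59.8 km.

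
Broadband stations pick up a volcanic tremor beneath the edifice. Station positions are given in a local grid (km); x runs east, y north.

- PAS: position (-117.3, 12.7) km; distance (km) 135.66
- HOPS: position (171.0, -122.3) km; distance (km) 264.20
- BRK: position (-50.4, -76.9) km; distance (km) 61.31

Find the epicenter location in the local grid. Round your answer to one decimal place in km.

Circle about each station: (x + 117.3)² + (y − 12.7)² = 135.66²; (x − 171.0)² + (y + 122.3)² = 264.20²; (x + 50.4)² + (y + 76.9)² = 61.31².
Subtracting the PAS equation from the HOPS and BRK equations removes the quadratic terms:
576.6 x − 270.0 y = -21120.29
133.8 x − 179.2 y = 9177.91
Solving the 2×2 system: x ≈ -93.2, y ≈ -120.8 km.

x ≈ -93.2 km, y ≈ -120.8 km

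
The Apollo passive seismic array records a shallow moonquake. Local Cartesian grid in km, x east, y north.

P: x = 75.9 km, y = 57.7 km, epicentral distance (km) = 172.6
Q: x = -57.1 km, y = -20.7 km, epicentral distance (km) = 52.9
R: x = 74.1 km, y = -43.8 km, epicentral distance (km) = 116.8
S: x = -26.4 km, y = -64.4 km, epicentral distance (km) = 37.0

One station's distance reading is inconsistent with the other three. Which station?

S

Solve using three stations at a time. Using P, Q, R (subtract circle equations pairwise → linear system) gives (x, y) ≈ (-39.6, -70.6).
Distances from that point to each station vs reported:
  P: calculated 172.6 vs reported 172.6 → residual 0.0 km
  Q: calculated 52.9 vs reported 52.9 → residual 0.0 km
  R: calculated 116.8 vs reported 116.8 → residual 0.0 km
  S: calculated 14.5 vs reported 37.0 → residual 22.5 km
P, Q, R are mutually consistent (residuals ≈ 0); S is off by 22.5 km.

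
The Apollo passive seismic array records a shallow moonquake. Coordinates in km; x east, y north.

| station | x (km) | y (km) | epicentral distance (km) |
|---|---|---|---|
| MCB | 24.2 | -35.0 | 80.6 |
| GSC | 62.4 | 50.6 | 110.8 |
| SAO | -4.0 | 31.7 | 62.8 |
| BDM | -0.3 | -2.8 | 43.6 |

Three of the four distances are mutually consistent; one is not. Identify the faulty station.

Solve using three stations at a time. Using MCB, GSC, BDM (subtract circle equations pairwise → linear system) gives (x, y) ≈ (-41.4, 11.8).
Distances from that point to each station vs reported:
  MCB: calculated 80.6 vs reported 80.6 → residual 0.0 km
  GSC: calculated 110.8 vs reported 110.8 → residual 0.0 km
  SAO: calculated 42.4 vs reported 62.8 → residual 20.4 km
  BDM: calculated 43.7 vs reported 43.6 → residual 0.1 km
MCB, GSC, BDM are mutually consistent (residuals ≈ 0); SAO is off by 20.4 km.

SAO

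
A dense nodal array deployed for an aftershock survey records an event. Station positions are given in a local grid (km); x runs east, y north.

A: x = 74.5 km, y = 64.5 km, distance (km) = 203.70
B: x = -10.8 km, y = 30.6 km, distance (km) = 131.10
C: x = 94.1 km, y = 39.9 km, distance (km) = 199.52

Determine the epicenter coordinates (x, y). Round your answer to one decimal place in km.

-54.8 km east, -92.9 km north

Circle about each station: (x − 74.5)² + (y − 64.5)² = 203.70²; (x + 10.8)² + (y − 30.6)² = 131.10²; (x − 94.1)² + (y − 39.9)² = 199.52².
Subtracting the A equation from the B and C equations removes the quadratic terms:
-170.6 x − 67.8 y = 15648.98
39.2 x − 49.2 y = 2421.78
Solving the 2×2 system: x ≈ -54.8, y ≈ -92.9 km.
Check against A (with the unrounded x, y): √((x − 74.5)²+(y − 64.5)²) = 203.70 ≈ 203.70 km. ✓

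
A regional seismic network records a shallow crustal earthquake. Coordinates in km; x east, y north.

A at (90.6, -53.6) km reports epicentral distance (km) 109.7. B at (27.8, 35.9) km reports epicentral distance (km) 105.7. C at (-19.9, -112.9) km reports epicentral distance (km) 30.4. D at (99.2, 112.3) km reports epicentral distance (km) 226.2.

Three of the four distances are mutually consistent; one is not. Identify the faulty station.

B

Solve using three stations at a time. Using A, C, D (subtract circle equations pairwise → linear system) gives (x, y) ≈ (-15.1, -82.9).
Distances from that point to each station vs reported:
  A: calculated 109.7 vs reported 109.7 → residual 0.0 km
  B: calculated 126.3 vs reported 105.7 → residual 20.6 km
  C: calculated 30.4 vs reported 30.4 → residual 0.0 km
  D: calculated 226.2 vs reported 226.2 → residual 0.0 km
A, C, D are mutually consistent (residuals ≈ 0); B is off by 20.6 km.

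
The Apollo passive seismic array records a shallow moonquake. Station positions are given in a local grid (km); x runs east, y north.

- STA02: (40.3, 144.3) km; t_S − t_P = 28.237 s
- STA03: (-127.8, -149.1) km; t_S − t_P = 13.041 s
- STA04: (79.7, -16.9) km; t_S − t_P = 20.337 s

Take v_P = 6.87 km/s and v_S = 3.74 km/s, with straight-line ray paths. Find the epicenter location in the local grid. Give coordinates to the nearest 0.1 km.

Distance from S−P lag: d = Δt · v_P v_S / (v_P − v_S) = Δt · (6.87·3.74)/(6.87−3.74) ≈ 8.2089·Δt.
So d_STA02 = 231.79, d_STA03 = 107.05, d_STA04 = 166.94 km.
Circle about each station: (x − 40.3)² + (y − 144.3)² = 231.79²; (x + 127.8)² + (y + 149.1)² = 107.05²; (x − 79.7)² + (y + 16.9)² = 166.94².
Subtracting pairs of circle equations eliminates x²+y² and gives linear equations (the radical axes):
-336.2 x − 586.8 y = 58383.97
78.8 x − 322.4 y = 10048.76
Solving the 2×2 system: x ≈ -83.6, y ≈ -51.6 km.

-83.6 km east, -51.6 km north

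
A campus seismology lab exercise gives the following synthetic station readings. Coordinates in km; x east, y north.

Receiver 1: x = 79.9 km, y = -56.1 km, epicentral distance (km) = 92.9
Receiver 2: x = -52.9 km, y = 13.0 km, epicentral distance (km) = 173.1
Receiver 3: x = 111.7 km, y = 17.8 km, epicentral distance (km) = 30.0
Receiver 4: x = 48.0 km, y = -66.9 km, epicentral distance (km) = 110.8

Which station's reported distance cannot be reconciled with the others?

Receiver 2

Solve using three stations at a time. Using Receiver 1, Receiver 3, Receiver 4 (subtract circle equations pairwise → linear system) gives (x, y) ≈ (87.9, 36.6).
Distances from that point to each station vs reported:
  Receiver 1: calculated 93.0 vs reported 92.9 → residual 0.1 km
  Receiver 2: calculated 142.8 vs reported 173.1 → residual 30.3 km
  Receiver 3: calculated 30.3 vs reported 30.0 → residual 0.3 km
  Receiver 4: calculated 110.9 vs reported 110.8 → residual 0.1 km
Receiver 1, Receiver 3, Receiver 4 are mutually consistent (residuals ≈ 0); Receiver 2 is off by 30.3 km.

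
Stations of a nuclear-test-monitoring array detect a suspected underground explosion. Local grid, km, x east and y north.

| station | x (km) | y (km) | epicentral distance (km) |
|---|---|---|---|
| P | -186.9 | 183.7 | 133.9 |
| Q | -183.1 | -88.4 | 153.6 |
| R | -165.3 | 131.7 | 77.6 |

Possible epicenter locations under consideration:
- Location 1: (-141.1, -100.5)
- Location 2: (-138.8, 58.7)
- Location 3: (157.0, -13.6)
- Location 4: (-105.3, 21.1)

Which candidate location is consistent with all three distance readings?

For each candidate, compare |candidate − station| to the reported distance:
Location 1: residuals P 154.0, Q 109.9, R 155.9 → max 155.9 km
Location 2: residuals P 0.0, Q 0.0, R 0.1 → max 0.1 km
Location 3: residuals P 262.6, Q 194.6, R 275.9 → max 275.9 km
Location 4: residuals P 48.0, Q 19.3, R 48.2 → max 48.2 km
Only Location 2 has all residuals ≈ 0.

Location 2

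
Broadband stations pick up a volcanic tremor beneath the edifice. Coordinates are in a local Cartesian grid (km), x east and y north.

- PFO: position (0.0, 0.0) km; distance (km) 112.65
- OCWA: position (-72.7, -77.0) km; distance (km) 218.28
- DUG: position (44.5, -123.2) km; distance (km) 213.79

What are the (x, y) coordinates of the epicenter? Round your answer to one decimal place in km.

Circle about each station: x² + y² = 112.65²; (x + 72.7)² + (y + 77.0)² = 218.28²; (x − 44.5)² + (y + 123.2)² = 213.79².
Subtracting the PFO equation from the OCWA and DUG equations removes the quadratic terms:
-145.4 x − 154.0 y = -23741.85
89.0 x − 246.4 y = -15857.65
Solving the 2×2 system: x ≈ 68.8, y ≈ 89.2 km.
Check against PFO (with the unrounded x, y): √(x²+y²) = 112.66 ≈ 112.65 km. ✓

(68.8, 89.2)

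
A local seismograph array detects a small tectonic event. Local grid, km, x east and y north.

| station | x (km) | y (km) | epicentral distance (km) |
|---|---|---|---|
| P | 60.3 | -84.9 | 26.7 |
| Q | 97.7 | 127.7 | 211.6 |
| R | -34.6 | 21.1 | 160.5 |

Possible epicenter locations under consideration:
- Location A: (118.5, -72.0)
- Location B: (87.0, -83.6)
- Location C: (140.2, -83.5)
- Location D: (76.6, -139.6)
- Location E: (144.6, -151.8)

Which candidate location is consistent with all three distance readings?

For each candidate, compare |candidate − station| to the reported distance:
Location A: residuals P 32.9, Q 10.8, R 18.7 → max 32.9 km
Location B: residuals P 0.0, Q 0.0, R 0.0 → max 0.0 km
Location C: residuals P 53.2, Q 3.8, R 43.2 → max 53.2 km
Location D: residuals P 30.4, Q 56.5, R 34.9 → max 56.5 km
Location E: residuals P 80.9, Q 71.8, R 88.5 → max 88.5 km
Only Location B has all residuals ≈ 0.

Location B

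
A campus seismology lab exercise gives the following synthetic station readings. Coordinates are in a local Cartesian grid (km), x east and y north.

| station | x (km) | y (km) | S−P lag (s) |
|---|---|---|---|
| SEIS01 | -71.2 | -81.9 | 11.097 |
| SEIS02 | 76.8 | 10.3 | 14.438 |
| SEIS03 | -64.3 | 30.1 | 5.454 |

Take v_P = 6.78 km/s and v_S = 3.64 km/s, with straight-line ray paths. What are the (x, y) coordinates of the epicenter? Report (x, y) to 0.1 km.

Distance from S−P lag: d = Δt · v_P v_S / (v_P − v_S) = Δt · (6.78·3.64)/(6.78−3.64) ≈ 7.8596·Δt.
So d_SEIS01 = 87.22, d_SEIS02 = 113.48, d_SEIS03 = 42.87 km.
Circle about each station: (x + 71.2)² + (y + 81.9)² = 87.22²; (x − 76.8)² + (y − 10.3)² = 113.48²; (x + 64.3)² + (y − 30.1)² = 42.87².
Subtracting the SEIS01 equation from the SEIS02 and SEIS03 equations removes the quadratic terms:
296.0 x + 184.4 y = -11043.10
13.8 x + 224.0 y = -967.06
Solving the 2×2 system: x ≈ -36.0, y ≈ -2.1 km.

x ≈ -36.0 km, y ≈ -2.1 km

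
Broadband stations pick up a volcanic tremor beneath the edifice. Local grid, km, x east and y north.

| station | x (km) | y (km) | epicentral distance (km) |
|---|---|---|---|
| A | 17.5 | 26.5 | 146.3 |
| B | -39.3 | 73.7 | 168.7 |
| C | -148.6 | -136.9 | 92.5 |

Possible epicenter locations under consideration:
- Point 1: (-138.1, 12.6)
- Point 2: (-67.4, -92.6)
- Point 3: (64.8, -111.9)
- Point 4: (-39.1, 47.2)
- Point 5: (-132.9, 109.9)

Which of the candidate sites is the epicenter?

For each candidate, compare |candidate − station| to the reported distance:
Point 1: residuals A 9.9, B 52.5, C 57.4 → max 57.4 km
Point 2: residuals A 0.0, B 0.0, C 0.0 → max 0.0 km
Point 3: residuals A 0.0, B 44.1, C 122.4 → max 122.4 km
Point 4: residuals A 86.0, B 142.2, C 121.7 → max 142.2 km
Point 5: residuals A 25.7, B 68.3, C 154.8 → max 154.8 km
Only Point 2 has all residuals ≈ 0.

Point 2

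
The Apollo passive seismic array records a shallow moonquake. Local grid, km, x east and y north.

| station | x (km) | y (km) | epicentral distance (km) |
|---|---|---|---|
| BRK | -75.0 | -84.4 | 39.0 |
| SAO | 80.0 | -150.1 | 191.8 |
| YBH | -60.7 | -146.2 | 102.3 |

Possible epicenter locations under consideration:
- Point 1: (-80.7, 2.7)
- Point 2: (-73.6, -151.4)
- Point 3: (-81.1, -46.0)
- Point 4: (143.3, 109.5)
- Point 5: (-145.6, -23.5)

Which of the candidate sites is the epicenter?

Point 3

For each candidate, compare |candidate − station| to the reported distance:
Point 1: residuals BRK 48.3, SAO 29.9, YBH 47.9 → max 48.3 km
Point 2: residuals BRK 28.0, SAO 38.2, YBH 88.4 → max 88.4 km
Point 3: residuals BRK 0.1, SAO 0.0, YBH 0.0 → max 0.1 km
Point 4: residuals BRK 253.0, SAO 75.4, YBH 224.8 → max 253.0 km
Point 5: residuals BRK 54.2, SAO 66.9, YBH 46.9 → max 66.9 km
Only Point 3 has all residuals ≈ 0.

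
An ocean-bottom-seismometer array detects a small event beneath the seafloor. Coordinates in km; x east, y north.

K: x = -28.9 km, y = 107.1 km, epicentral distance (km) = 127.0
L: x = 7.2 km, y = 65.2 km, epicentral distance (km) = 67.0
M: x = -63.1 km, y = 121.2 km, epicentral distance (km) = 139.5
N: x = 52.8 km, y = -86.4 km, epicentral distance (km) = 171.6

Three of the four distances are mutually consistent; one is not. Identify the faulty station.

Solve using three stations at a time. Using L, M, N (subtract circle equations pairwise → linear system) gives (x, y) ≈ (71.3, 84.1).
Distances from that point to each station vs reported:
  K: calculated 102.8 vs reported 127.0 → residual 24.2 km
  L: calculated 66.9 vs reported 67.0 → residual 0.1 km
  M: calculated 139.4 vs reported 139.5 → residual 0.1 km
  N: calculated 171.5 vs reported 171.6 → residual 0.1 km
L, M, N are mutually consistent (residuals ≈ 0); K is off by 24.2 km.

K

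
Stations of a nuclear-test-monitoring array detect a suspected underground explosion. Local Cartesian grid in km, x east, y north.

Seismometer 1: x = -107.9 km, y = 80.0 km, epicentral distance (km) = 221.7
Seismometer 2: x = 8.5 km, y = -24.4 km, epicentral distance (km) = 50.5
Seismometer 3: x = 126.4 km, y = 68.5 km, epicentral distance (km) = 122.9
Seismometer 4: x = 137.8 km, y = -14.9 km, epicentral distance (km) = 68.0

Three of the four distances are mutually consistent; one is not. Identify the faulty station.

Solve using three stations at a time. Using Seismometer 1, Seismometer 3, Seismometer 4 (subtract circle equations pairwise → linear system) gives (x, y) ≈ (76.1, -43.7).
Distances from that point to each station vs reported:
  Seismometer 1: calculated 221.7 vs reported 221.7 → residual 0.0 km
  Seismometer 2: calculated 70.3 vs reported 50.5 → residual 19.8 km
  Seismometer 3: calculated 122.9 vs reported 122.9 → residual 0.0 km
  Seismometer 4: calculated 68.1 vs reported 68.0 → residual 0.1 km
Seismometer 1, Seismometer 3, Seismometer 4 are mutually consistent (residuals ≈ 0); Seismometer 2 is off by 19.8 km.

Seismometer 2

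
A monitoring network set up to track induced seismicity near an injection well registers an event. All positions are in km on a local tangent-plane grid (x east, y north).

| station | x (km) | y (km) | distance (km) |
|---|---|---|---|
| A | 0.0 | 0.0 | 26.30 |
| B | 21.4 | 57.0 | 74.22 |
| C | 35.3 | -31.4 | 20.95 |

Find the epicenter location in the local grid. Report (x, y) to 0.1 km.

x ≈ 19.9 km, y ≈ -17.2 km

Circle about each station: x² + y² = 26.30²; (x − 21.4)² + (y − 57.0)² = 74.22²; (x − 35.3)² + (y + 31.4)² = 20.95².
Subtracting pairs of circle equations eliminates x²+y² and gives linear equations (the radical axes):
42.8 x + 114.0 y = -1109.96
70.6 x − 62.8 y = 2484.84
Solving the 2×2 system: x ≈ 19.9, y ≈ -17.2 km.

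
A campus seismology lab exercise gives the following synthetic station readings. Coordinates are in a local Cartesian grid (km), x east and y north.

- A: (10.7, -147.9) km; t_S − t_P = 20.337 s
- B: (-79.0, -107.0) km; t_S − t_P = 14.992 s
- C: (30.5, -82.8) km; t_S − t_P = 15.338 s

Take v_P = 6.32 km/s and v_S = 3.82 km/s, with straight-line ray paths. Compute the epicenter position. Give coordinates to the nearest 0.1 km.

(-57.7, 36.2)

Distance from S−P lag: d = Δt · v_P v_S / (v_P − v_S) = Δt · (6.32·3.82)/(6.32−3.82) ≈ 9.6570·Δt.
So d_A = 196.39, d_B = 144.78, d_C = 148.12 km.
Circle about each station: (x − 10.7)² + (y + 147.9)² = 196.39²; (x + 79.0)² + (y + 107.0)² = 144.78²; (x − 30.5)² + (y + 82.8)² = 148.12².
Subtracting pairs of circle equations eliminates x²+y² and gives linear equations (the radical axes):
-179.4 x + 81.8 y = 13308.88
39.6 x + 130.2 y = 2426.69
Solving the 2×2 system: x ≈ -57.7, y ≈ 36.2 km.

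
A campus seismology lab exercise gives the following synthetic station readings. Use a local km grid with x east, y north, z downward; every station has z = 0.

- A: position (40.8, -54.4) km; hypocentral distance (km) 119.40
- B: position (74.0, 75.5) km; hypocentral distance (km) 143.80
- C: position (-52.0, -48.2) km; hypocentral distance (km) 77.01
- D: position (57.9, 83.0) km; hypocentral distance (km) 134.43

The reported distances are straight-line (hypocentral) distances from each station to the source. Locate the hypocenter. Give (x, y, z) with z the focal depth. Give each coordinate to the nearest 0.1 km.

x ≈ -46.2 km, y ≈ 12.3 km, depth ≈ 47.3 km

Each station gives a sphere (x−x_i)² + (y−y_i)² + z² = d_i² (stations at z=0).
Subtracting the A sphere from B and C: z² cancels, leaving linear equations in x and y:
66.4 x + 259.8 y = 130.17
-185.6 x + 12.4 y = 8729.06
Solving: x ≈ -46.209, y ≈ 12.311 km (keep extra digits for the depth step; rounded: -46.2, 12.3).
Then from the A sphere: z² = 119.40² − (x − 40.8)² − (y + 54.4)² with x = -46.209, y = 12.311, so z ≈ 47.280 ≈ 47.3 km.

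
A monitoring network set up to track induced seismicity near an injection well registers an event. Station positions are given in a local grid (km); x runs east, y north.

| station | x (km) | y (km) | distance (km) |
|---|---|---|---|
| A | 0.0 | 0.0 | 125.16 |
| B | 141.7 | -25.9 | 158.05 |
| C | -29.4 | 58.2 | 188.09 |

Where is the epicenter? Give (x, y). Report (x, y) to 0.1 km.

(17.7, -123.9)

Circle about each station: x² + y² = 125.16²; (x − 141.7)² + (y + 25.9)² = 158.05²; (x + 29.4)² + (y − 58.2)² = 188.09².
Subtracting the A equation from the B and C equations removes the quadratic terms:
283.4 x − 51.8 y = 11434.92
-58.8 x + 116.4 y = -15461.22
Solving the 2×2 system: x ≈ 17.7, y ≈ -123.9 km.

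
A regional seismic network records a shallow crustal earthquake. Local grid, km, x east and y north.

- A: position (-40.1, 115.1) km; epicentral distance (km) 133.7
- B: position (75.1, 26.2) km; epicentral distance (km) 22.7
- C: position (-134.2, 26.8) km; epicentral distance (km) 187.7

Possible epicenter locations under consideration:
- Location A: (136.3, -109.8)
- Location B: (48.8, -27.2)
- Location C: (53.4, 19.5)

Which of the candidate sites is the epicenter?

Location C

For each candidate, compare |candidate − station| to the reported distance:
Location A: residuals A 152.1, B 126.4, C 115.3 → max 152.1 km
Location B: residuals A 34.1, B 36.8, C 3.1 → max 36.8 km
Location C: residuals A 0.0, B 0.0, C 0.0 → max 0.0 km
Only Location C has all residuals ≈ 0.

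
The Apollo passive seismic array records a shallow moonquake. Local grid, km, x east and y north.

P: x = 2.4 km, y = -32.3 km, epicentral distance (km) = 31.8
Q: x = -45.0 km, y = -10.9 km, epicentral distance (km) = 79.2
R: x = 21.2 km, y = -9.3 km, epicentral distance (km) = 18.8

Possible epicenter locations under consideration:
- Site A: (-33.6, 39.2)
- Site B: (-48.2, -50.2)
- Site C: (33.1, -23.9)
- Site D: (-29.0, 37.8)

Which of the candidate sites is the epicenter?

For each candidate, compare |candidate − station| to the reported distance:
Site A: residuals P 48.3, Q 27.8, R 54.4 → max 54.4 km
Site B: residuals P 21.9, Q 39.8, R 61.8 → max 61.8 km
Site C: residuals P 0.0, Q 0.0, R 0.0 → max 0.0 km
Site D: residuals P 45.0, Q 27.9, R 50.0 → max 50.0 km
Only Site C has all residuals ≈ 0.

Site C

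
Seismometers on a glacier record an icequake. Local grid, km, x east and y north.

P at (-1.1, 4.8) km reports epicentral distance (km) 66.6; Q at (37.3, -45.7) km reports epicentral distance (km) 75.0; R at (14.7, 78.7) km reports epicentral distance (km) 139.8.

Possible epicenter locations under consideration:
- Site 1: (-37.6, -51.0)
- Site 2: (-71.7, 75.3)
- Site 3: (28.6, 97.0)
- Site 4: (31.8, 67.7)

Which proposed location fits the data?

Site 1

For each candidate, compare |candidate − station| to the reported distance:
Site 1: residuals P 0.1, Q 0.1, R 0.0 → max 0.1 km
Site 2: residuals P 33.2, Q 87.9, R 53.3 → max 87.9 km
Site 3: residuals P 30.3, Q 68.0, R 116.8 → max 116.8 km
Site 4: residuals P 4.4, Q 38.5, R 119.5 → max 119.5 km
Only Site 1 has all residuals ≈ 0.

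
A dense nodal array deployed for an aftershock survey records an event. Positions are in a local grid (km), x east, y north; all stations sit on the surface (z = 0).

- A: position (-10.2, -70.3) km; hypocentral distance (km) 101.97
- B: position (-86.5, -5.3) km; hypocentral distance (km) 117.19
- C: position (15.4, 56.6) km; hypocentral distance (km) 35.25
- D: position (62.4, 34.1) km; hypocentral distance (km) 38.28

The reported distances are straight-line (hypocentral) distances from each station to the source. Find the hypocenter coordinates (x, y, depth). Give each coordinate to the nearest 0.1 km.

Each station gives a sphere (x−x_i)² + (y−y_i)² + z² = d_i² (stations at z=0).
Subtracting the A sphere from B and C: z² cancels, leaving linear equations in x and y:
-152.6 x + 130.0 y = -871.41
51.2 x + 253.8 y = 7549.91
Solving: x ≈ 26.498, y ≈ 24.402 km (keep extra digits for the depth step; rounded: 26.5, 24.4).
Then from the A sphere: z² = 101.97² − (x + 10.2)² − (y + 70.3)² with x = 26.498, y = 24.402, so z ≈ 9.092 ≈ 9.1 km.

(26.5, 24.4, 9.1)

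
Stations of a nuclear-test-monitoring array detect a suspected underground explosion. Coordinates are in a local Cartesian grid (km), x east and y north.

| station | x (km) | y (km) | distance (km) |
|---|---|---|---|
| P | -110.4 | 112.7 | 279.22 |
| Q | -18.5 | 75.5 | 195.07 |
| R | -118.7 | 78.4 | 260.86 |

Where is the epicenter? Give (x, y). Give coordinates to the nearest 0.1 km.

(76.1, -95.1)

Circle about each station: (x + 110.4)² + (y − 112.7)² = 279.22²; (x + 18.5)² + (y − 75.5)² = 195.07²; (x + 118.7)² + (y − 78.4)² = 260.86².
Subtracting the P equation from the Q and R equations removes the quadratic terms:
183.8 x − 74.4 y = 21064.55
-16.6 x − 68.6 y = 5262.67
Solving the 2×2 system: x ≈ 76.1, y ≈ -95.1 km.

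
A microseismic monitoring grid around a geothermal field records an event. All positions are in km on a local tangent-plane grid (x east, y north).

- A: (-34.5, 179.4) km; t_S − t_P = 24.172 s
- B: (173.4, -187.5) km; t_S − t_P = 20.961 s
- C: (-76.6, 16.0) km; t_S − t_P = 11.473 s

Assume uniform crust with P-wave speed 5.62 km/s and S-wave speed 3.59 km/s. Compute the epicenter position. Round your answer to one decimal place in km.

Distance from S−P lag: d = Δt · v_P v_S / (v_P − v_S) = Δt · (5.62·3.59)/(5.62−3.59) ≈ 9.9388·Δt.
So d_A = 240.24, d_B = 208.33, d_C = 114.03 km.
Circle about each station: (x + 34.5)² + (y − 179.4)² = 240.24²; (x − 173.4)² + (y + 187.5)² = 208.33²; (x + 76.6)² + (y − 16.0)² = 114.03².
Subtracting the A equation from the B and C equations removes the quadratic terms:
415.8 x − 733.8 y = 46163.07
-84.2 x − 326.8 y = 17461.37
Solving the 2×2 system: x ≈ 11.5, y ≈ -56.4 km.

x ≈ 11.5 km, y ≈ -56.4 km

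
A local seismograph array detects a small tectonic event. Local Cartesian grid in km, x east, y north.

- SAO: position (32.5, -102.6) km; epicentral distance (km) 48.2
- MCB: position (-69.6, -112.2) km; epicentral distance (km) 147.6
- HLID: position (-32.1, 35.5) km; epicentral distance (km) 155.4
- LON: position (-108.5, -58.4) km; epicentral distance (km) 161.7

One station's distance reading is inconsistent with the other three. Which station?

Solve using three stations at a time. Using SAO, MCB, HLID (subtract circle equations pairwise → linear system) gives (x, y) ≈ (74.0, -78.0).
Distances from that point to each station vs reported:
  SAO: calculated 48.2 vs reported 48.2 → residual 0.0 km
  MCB: calculated 147.6 vs reported 147.6 → residual 0.0 km
  HLID: calculated 155.4 vs reported 155.4 → residual 0.0 km
  LON: calculated 183.6 vs reported 161.7 → residual 21.9 km
SAO, MCB, HLID are mutually consistent (residuals ≈ 0); LON is off by 21.9 km.

LON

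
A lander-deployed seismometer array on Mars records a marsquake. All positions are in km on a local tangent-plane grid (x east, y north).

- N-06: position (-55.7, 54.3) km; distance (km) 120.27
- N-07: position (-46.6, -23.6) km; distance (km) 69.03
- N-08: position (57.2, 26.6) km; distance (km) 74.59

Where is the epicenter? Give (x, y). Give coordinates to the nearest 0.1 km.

(20.8, -38.5)

Circle about each station: (x + 55.7)² + (y − 54.3)² = 120.27²; (x + 46.6)² + (y + 23.6)² = 69.03²; (x − 57.2)² + (y − 26.6)² = 74.59².
Subtracting pairs of circle equations eliminates x²+y² and gives linear equations (the radical axes):
18.2 x − 155.8 y = 6377.27
225.8 x − 55.4 y = 6829.62
Solving the 2×2 system: x ≈ 20.8, y ≈ -38.5 km.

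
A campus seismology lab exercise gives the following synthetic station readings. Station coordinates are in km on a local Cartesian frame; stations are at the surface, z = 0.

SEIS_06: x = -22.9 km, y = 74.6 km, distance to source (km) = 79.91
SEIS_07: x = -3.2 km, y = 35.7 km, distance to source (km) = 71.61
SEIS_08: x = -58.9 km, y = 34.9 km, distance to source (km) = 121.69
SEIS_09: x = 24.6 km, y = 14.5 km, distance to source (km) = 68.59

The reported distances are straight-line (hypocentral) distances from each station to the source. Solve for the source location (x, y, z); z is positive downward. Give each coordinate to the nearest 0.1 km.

x ≈ 55.3 km, y ≈ 73.6 km, depth ≈ 16.4 km

Each station gives a sphere (x−x_i)² + (y−y_i)² + z² = d_i² (stations at z=0).
Subtracting the SEIS_06 sphere from SEIS_07 and SEIS_08: z² cancels, leaving linear equations in x and y:
39.4 x − 77.8 y = -3547.22
-72.0 x − 79.4 y = -9825.20
Solving: x ≈ 55.298, y ≈ 73.599 km (keep extra digits for the depth step; rounded: 55.3, 73.6).
Then from the SEIS_06 sphere: z² = 79.91² − (x + 22.9)² − (y − 74.6)² with x = 55.298, y = 73.599, so z ≈ 16.422 ≈ 16.4 km.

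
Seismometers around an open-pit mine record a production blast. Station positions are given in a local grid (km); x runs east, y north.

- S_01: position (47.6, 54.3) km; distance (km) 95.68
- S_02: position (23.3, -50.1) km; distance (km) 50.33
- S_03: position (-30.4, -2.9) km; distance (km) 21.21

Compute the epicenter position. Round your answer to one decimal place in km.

Circle about each station: (x − 47.6)² + (y − 54.3)² = 95.68²; (x − 23.3)² + (y + 50.1)² = 50.33²; (x + 30.4)² + (y + 2.9)² = 21.21².
Subtracting the S_01 equation from the S_02 and S_03 equations removes the quadratic terms:
-48.6 x − 208.8 y = 4460.20
-156.0 x − 114.4 y = 4423.12
Solving the 2×2 system: x ≈ -15.3, y ≈ -17.8 km.

-15.3 km east, -17.8 km north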